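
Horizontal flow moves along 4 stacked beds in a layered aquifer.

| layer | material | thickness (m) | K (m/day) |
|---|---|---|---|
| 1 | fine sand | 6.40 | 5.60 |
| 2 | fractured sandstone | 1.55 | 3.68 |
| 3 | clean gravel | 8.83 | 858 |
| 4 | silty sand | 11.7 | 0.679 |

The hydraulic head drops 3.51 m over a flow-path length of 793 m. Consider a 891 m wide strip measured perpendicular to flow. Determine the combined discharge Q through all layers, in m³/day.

Flow is parallel to layering, so each bed carries its own Darcy discharge and the transmissivities add.
Σ(K_i·b_i) = 5.60×6.40 + 3.68×1.55 + 858×8.83 + 0.679×11.7 = 7626 m²/day.
Hydraulic gradient i = Δh / L = 3.51 / 793 = 0.004426.
Q = Σ(K_i·b_i) · W · i = 7626 × 891 × 0.004426 = 30074 m³/day.

30100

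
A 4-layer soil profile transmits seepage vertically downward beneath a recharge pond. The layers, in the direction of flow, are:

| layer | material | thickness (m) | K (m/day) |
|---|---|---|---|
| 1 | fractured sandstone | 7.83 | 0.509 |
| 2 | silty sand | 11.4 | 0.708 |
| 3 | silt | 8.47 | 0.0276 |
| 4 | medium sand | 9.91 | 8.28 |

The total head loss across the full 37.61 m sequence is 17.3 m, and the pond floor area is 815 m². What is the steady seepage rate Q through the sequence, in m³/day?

41.5

Flow is perpendicular to layering, so the layers act in series and the equivalent K is the thickness-weighted harmonic mean.
Total thickness L = 7.83 + 11.4 + 8.47 + 9.91 = 37.61 m.
Σ(b_i/K_i) = 7.83/0.509 + 11.4/0.708 + 8.47/0.0276 + 9.91/8.28 = 339.6 d.
K_eq = L / Σ(b_i/K_i) = 37.61 / 339.6 = 0.1108 m/day.
Q = K_eq · A · (Δh/L) = 0.1108 × 815 × (17.3/37.61) = 41.52 m³/day.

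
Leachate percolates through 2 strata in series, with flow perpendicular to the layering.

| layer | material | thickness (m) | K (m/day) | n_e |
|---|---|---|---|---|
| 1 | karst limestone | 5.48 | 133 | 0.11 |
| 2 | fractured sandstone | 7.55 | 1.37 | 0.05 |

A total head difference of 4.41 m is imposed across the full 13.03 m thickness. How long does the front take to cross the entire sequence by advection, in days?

With flow normal to the layers, continuity requires the same specific discharge q through every layer.
Σ(b_i/K_i) = 5.48/133 + 7.55/1.37 = 5.552 d.
q = Δh / Σ(b_i/K_i) = 4.41 / 5.552 = 0.7943 m/day.
In each layer the seepage velocity is v_i = q/n_i, so the layer transit time is t_i = b_i·n_i / q:
  layer 1 (karst limestone): t_1 = 5.48 × 0.11 / 0.7943 = 0.7589 d
  layer 2 (fractured sandstone): t_2 = 7.55 × 0.05 / 0.7943 = 0.4753 d
Total t = Σ t_i = 1.234 days.

1.23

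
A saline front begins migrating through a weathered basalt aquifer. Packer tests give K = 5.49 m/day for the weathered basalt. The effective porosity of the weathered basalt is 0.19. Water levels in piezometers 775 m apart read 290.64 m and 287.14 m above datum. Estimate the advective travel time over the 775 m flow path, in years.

16.3

Hydraulic gradient i = (290.64 − 287.14) / 775 = 3.5 / 775 = 0.004516.
Darcy flux q = K · i = 5.490 × 0.004516 = 0.02479 m/day.
Seepage velocity v = q / n_e = 0.02479 / 0.19 = 0.1305 m/day.
Travel time t = L / v = 775 / 0.1305 = 5939 days = 16.26 years.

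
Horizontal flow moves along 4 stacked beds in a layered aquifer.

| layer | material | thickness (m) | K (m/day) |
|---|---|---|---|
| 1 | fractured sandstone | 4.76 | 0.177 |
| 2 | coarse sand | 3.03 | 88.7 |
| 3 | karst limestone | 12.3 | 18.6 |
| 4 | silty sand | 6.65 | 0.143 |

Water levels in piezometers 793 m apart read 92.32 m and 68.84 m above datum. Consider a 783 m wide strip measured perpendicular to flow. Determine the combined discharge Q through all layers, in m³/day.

Flow is parallel to layering, so each bed carries its own Darcy discharge and the transmissivities add.
Σ(K_i·b_i) = 0.177×4.76 + 88.7×3.03 + 18.6×12.3 + 0.143×6.65 = 499.3 m²/day.
Hydraulic gradient i = (92.32 − 68.84) / 793 = 23.48 / 793 = 0.02961.
Q = Σ(K_i·b_i) · W · i = 499.3 × 783 × 0.02961 = 11577 m³/day.

11600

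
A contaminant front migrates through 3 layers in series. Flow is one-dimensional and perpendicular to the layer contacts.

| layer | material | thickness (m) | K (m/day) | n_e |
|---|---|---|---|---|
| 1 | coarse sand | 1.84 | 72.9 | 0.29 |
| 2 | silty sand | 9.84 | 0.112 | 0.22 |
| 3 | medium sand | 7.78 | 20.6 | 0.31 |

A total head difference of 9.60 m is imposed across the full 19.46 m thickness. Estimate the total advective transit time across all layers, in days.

With flow normal to the layers, continuity requires the same specific discharge q through every layer.
Σ(b_i/K_i) = 1.84/72.9 + 9.84/0.112 + 7.78/20.6 = 88.26 d.
q = Δh / Σ(b_i/K_i) = 9.60 / 88.26 = 0.1088 m/day.
In each layer the seepage velocity is v_i = q/n_i, so the layer transit time is t_i = b_i·n_i / q:
  layer 1 (coarse sand): t_1 = 1.84 × 0.29 / 0.1088 = 4.906 d
  layer 2 (silty sand): t_2 = 9.84 × 0.22 / 0.1088 = 19.90 d
  layer 3 (medium sand): t_3 = 7.78 × 0.31 / 0.1088 = 22.17 d
Total t = Σ t_i = 46.98 days.

47.0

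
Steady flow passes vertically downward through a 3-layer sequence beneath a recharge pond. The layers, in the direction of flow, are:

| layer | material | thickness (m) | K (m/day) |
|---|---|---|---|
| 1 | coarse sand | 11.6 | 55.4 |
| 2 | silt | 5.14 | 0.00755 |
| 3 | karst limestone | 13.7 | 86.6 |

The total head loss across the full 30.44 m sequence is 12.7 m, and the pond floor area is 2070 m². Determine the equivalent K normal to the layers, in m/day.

Flow is perpendicular to layering, so the layers act in series and the equivalent K is the thickness-weighted harmonic mean.
Total thickness L = 11.6 + 5.14 + 13.7 = 30.44 m.
Σ(b_i/K_i) = 11.6/55.4 + 5.14/0.00755 + 13.7/86.6 = 681.2 d.
K_eq = L / Σ(b_i/K_i) = 30.44 / 681.2 = 0.04469 m/day.

0.0447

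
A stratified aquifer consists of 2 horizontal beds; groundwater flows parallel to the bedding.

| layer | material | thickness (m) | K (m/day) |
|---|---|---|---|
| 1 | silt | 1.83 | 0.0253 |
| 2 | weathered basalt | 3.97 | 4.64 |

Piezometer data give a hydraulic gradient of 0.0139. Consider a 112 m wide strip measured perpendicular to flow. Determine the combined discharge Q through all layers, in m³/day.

Flow is parallel to layering, so each bed carries its own Darcy discharge and the transmissivities add.
Σ(K_i·b_i) = 0.0253×1.83 + 4.64×3.97 = 18.47 m²/day.
Hydraulic gradient i = 0.0139.
Q = Σ(K_i·b_i) · W · i = 18.47 × 112 × 0.01390 = 28.75 m³/day.

28.7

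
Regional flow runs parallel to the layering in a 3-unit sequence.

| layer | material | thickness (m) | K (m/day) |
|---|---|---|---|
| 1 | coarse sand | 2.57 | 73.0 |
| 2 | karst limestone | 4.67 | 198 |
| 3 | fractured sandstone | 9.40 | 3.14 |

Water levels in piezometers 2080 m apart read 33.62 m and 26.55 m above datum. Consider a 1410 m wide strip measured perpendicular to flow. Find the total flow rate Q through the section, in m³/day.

5470

Flow is parallel to layering, so each bed carries its own Darcy discharge and the transmissivities add.
Σ(K_i·b_i) = 73.0×2.57 + 198×4.67 + 3.14×9.40 = 1142 m²/day.
Hydraulic gradient i = (33.62 − 26.55) / 2080 = 7.07 / 2080 = 0.003399.
Q = Σ(K_i·b_i) · W · i = 1142 × 1410 × 0.003399 = 5472 m³/day.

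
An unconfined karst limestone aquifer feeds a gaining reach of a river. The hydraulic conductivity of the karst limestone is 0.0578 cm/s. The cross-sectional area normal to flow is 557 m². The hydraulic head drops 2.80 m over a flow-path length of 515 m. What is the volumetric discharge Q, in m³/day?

Convert K: 0.0578 cm/s × 864 = 49.94 m/day.
Hydraulic gradient i = Δh / L = 2.80 / 515 = 0.005437.
Darcy's law: Q = K · A · i = 49.94 × 557.0 × 0.005437 = 151.2 m³/day.

151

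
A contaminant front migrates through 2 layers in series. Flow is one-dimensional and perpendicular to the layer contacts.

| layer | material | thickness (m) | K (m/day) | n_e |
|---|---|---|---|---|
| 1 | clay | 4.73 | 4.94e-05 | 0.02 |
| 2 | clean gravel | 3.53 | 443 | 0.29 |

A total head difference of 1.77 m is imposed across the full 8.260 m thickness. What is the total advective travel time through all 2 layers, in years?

With flow normal to the layers, continuity requires the same specific discharge q through every layer.
Σ(b_i/K_i) = 4.73/4.94e-05 + 3.53/443 = 95749 d.
q = Δh / Σ(b_i/K_i) = 1.77 / 95749 = 1.849e-05 m/day.
In each layer the seepage velocity is v_i = q/n_i, so the layer transit time is t_i = b_i·n_i / q:
  layer 1 (clay): t_1 = 4.73 × 0.02 / 1.849e-05 = 5117 d
  layer 2 (clean gravel): t_2 = 3.53 × 0.29 / 1.849e-05 = 55378 d
Total t = Σ t_i = 60495 days = 165.6 years.

166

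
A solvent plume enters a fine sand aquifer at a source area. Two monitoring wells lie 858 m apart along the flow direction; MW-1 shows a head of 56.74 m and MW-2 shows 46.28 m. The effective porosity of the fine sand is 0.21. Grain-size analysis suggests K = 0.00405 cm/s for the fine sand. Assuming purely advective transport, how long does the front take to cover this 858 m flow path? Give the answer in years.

Convert K: 0.00405 cm/s × 864 = 3.499 m/day.
Hydraulic gradient i = (56.74 − 46.28) / 858 = 10.46 / 858 = 0.01219.
Darcy flux q = K · i = 3.499 × 0.01219 = 0.04266 m/day.
Seepage velocity v = q / n_e = 0.04266 / 0.21 = 0.2031 m/day.
Travel time t = L / v = 858 / 0.2031 = 4224 days = 11.56 years.

11.6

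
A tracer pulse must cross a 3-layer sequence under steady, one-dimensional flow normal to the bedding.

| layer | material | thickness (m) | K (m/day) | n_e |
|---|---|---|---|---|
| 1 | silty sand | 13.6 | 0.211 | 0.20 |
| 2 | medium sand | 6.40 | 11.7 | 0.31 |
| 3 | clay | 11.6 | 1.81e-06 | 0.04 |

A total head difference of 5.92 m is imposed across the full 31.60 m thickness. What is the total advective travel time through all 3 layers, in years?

With flow normal to the layers, continuity requires the same specific discharge q through every layer.
Σ(b_i/K_i) = 13.6/0.211 + 6.40/11.7 + 11.6/1.81e-06 = 6.409e+06 d.
q = Δh / Σ(b_i/K_i) = 5.92 / 6.409e+06 = 9.237e-07 m/day.
In each layer the seepage velocity is v_i = q/n_i, so the layer transit time is t_i = b_i·n_i / q:
  layer 1 (silty sand): t_1 = 13.6 × 0.20 / 9.237e-07 = 2.945e+06 d
  layer 2 (medium sand): t_2 = 6.40 × 0.31 / 9.237e-07 = 2.148e+06 d
  layer 3 (clay): t_3 = 11.6 × 0.04 / 9.237e-07 = 5.023e+05 d
Total t = Σ t_i = 5.595e+06 days = 15318 years.

15300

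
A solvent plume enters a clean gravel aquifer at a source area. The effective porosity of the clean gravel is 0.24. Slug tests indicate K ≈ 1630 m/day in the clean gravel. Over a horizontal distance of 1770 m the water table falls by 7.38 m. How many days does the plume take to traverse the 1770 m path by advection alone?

62.5

Hydraulic gradient i = Δh / L = 7.38 / 1770 = 0.004169.
Darcy flux q = K · i = 1630 × 0.004169 = 6.796 m/day.
Seepage velocity v = q / n_e = 6.796 / 0.24 = 28.32 m/day.
Travel time t = L / v = 1770 / 28.32 = 62.50 days.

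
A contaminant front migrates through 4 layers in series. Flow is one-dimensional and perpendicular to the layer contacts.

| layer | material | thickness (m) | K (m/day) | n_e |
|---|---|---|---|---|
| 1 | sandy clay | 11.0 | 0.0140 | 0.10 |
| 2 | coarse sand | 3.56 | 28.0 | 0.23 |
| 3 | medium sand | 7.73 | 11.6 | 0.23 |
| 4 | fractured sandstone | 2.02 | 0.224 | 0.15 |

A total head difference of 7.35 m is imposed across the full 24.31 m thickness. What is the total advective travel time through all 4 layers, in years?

With flow normal to the layers, continuity requires the same specific discharge q through every layer.
Σ(b_i/K_i) = 11.0/0.0140 + 3.56/28.0 + 7.73/11.6 + 2.02/0.224 = 795.5 d.
q = Δh / Σ(b_i/K_i) = 7.35 / 795.5 = 0.009239 m/day.
In each layer the seepage velocity is v_i = q/n_i, so the layer transit time is t_i = b_i·n_i / q:
  layer 1 (sandy clay): t_1 = 11.0 × 0.10 / 0.009239 = 119.1 d
  layer 2 (coarse sand): t_2 = 3.56 × 0.23 / 0.009239 = 88.62 d
  layer 3 (medium sand): t_3 = 7.73 × 0.23 / 0.009239 = 192.4 d
  layer 4 (fractured sandstone): t_4 = 2.02 × 0.15 / 0.009239 = 32.80 d
Total t = Σ t_i = 432.9 days = 1.185 years.

1.19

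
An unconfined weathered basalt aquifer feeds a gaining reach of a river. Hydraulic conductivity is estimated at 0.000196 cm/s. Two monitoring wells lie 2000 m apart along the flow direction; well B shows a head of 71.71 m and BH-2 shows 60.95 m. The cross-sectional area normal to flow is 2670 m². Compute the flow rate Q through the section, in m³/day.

Convert K: 0.000196 cm/s × 864 = 0.1693 m/day.
Hydraulic gradient i = (71.71 − 60.95) / 2000 = 10.76 / 2000 = 0.005380.
Darcy's law: Q = K · A · i = 0.1693 × 2670 × 0.005380 = 2.433 m³/day.

2.43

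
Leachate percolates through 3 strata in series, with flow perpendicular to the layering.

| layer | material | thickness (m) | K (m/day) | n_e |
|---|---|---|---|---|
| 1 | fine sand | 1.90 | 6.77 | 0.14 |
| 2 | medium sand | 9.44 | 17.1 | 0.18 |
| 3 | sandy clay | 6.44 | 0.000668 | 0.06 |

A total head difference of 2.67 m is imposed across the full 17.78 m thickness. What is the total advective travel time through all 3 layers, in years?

23.2

With flow normal to the layers, continuity requires the same specific discharge q through every layer.
Σ(b_i/K_i) = 1.90/6.77 + 9.44/17.1 + 6.44/0.000668 = 9642 d.
q = Δh / Σ(b_i/K_i) = 2.67 / 9642 = 0.0002769 m/day.
In each layer the seepage velocity is v_i = q/n_i, so the layer transit time is t_i = b_i·n_i / q:
  layer 1 (fine sand): t_1 = 1.90 × 0.14 / 0.0002769 = 960.5 d
  layer 2 (medium sand): t_2 = 9.44 × 0.18 / 0.0002769 = 6136 d
  layer 3 (sandy clay): t_3 = 6.44 × 0.06 / 0.0002769 = 1395 d
Total t = Σ t_i = 8492 days = 23.25 years.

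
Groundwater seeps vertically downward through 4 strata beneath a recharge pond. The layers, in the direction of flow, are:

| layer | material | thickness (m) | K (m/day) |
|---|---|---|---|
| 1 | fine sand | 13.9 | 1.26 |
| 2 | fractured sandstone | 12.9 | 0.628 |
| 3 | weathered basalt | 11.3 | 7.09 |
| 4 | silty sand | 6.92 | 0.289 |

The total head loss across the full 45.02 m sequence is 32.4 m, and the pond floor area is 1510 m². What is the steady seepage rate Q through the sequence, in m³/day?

Flow is perpendicular to layering, so the layers act in series and the equivalent K is the thickness-weighted harmonic mean.
Total thickness L = 13.9 + 12.9 + 11.3 + 6.92 = 45.02 m.
Σ(b_i/K_i) = 13.9/1.26 + 12.9/0.628 + 11.3/7.09 + 6.92/0.289 = 57.11 d.
K_eq = L / Σ(b_i/K_i) = 45.02 / 57.11 = 0.7883 m/day.
Q = K_eq · A · (Δh/L) = 0.7883 × 1510 × (32.4/45.02) = 856.6 m³/day.

857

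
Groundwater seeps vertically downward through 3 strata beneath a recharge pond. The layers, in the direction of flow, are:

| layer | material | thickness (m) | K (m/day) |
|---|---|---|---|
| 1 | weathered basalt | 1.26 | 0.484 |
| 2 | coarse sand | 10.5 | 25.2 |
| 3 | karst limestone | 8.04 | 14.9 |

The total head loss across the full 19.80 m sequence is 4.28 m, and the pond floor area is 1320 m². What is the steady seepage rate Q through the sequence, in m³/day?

Flow is perpendicular to layering, so the layers act in series and the equivalent K is the thickness-weighted harmonic mean.
Total thickness L = 1.26 + 10.5 + 8.04 = 19.80 m.
Σ(b_i/K_i) = 1.26/0.484 + 10.5/25.2 + 8.04/14.9 = 3.560 d.
K_eq = L / Σ(b_i/K_i) = 19.80 / 3.560 = 5.562 m/day.
Q = K_eq · A · (Δh/L) = 5.562 × 1320 × (4.28/19.80) = 1587 m³/day.

1590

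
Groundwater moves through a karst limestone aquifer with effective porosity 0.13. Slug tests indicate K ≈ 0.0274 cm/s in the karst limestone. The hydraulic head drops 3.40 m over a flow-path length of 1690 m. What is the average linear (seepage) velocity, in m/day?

0.366

Convert K: 0.0274 cm/s × 864 = 23.67 m/day.
Hydraulic gradient i = Δh / L = 3.40 / 1690 = 0.002012.
Darcy flux q = K · i = 23.67 × 0.002012 = 0.04763 m/day.
Seepage velocity v = q / n_e = 0.04763 / 0.13 = 0.3664 m/day.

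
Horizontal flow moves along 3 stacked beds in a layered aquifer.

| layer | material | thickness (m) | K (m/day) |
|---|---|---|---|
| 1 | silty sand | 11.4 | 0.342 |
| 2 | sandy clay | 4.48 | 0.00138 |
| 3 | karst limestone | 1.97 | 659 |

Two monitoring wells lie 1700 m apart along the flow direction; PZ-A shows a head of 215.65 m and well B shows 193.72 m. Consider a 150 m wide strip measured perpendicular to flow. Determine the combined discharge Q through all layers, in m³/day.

Flow is parallel to layering, so each bed carries its own Darcy discharge and the transmissivities add.
Σ(K_i·b_i) = 0.342×11.4 + 0.00138×4.48 + 659×1.97 = 1302 m²/day.
Hydraulic gradient i = (215.65 − 193.72) / 1700 = 21.93 / 1700 = 0.01290.
Q = Σ(K_i·b_i) · W · i = 1302 × 150 × 0.01290 = 2520 m³/day.

2520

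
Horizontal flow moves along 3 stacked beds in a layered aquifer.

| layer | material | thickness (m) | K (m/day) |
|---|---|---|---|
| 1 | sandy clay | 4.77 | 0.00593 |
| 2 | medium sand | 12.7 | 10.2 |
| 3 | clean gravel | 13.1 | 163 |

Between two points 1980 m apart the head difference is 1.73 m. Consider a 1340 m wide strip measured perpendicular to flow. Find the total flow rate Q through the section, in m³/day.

Flow is parallel to layering, so each bed carries its own Darcy discharge and the transmissivities add.
Σ(K_i·b_i) = 0.00593×4.77 + 10.2×12.7 + 163×13.1 = 2265 m²/day.
Hydraulic gradient i = Δh / L = 1.73 / 1980 = 0.0008737.
Q = Σ(K_i·b_i) · W · i = 2265 × 1340 × 0.0008737 = 2652 m³/day.

2650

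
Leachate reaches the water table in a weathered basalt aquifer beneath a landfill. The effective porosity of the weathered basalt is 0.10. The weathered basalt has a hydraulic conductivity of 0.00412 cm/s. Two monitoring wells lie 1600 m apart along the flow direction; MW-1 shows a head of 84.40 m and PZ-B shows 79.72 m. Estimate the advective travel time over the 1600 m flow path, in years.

Convert K: 0.00412 cm/s × 864 = 3.560 m/day.
Hydraulic gradient i = (84.40 − 79.72) / 1600 = 4.68 / 1600 = 0.002925.
Darcy flux q = K · i = 3.560 × 0.002925 = 0.01041 m/day.
Seepage velocity v = q / n_e = 0.01041 / 0.10 = 0.1041 m/day.
Travel time t = L / v = 1600 / 0.1041 = 15367 days = 42.07 years.

42.1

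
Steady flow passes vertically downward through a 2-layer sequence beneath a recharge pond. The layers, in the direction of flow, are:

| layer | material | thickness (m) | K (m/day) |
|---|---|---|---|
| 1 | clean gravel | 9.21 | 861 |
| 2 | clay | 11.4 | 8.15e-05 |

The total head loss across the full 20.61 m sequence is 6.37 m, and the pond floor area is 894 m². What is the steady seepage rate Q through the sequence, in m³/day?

0.0407

Flow is perpendicular to layering, so the layers act in series and the equivalent K is the thickness-weighted harmonic mean.
Total thickness L = 9.21 + 11.4 = 20.61 m.
Σ(b_i/K_i) = 9.21/861 + 11.4/8.15e-05 = 1.399e+05 d.
K_eq = L / Σ(b_i/K_i) = 20.61 / 1.399e+05 = 0.0001473 m/day.
Q = K_eq · A · (Δh/L) = 0.0001473 × 894 × (6.37/20.61) = 0.04071 m³/day.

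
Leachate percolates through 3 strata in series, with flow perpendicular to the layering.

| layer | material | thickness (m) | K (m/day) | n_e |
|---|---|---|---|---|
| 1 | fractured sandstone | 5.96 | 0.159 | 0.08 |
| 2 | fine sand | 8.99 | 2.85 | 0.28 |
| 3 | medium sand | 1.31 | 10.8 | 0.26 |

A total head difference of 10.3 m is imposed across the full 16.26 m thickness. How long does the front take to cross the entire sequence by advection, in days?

13.2

With flow normal to the layers, continuity requires the same specific discharge q through every layer.
Σ(b_i/K_i) = 5.96/0.159 + 8.99/2.85 + 1.31/10.8 = 40.76 d.
q = Δh / Σ(b_i/K_i) = 10.3 / 40.76 = 0.2527 m/day.
In each layer the seepage velocity is v_i = q/n_i, so the layer transit time is t_i = b_i·n_i / q:
  layer 1 (fractured sandstone): t_1 = 5.96 × 0.08 / 0.2527 = 1.887 d
  layer 2 (fine sand): t_2 = 8.99 × 0.28 / 0.2527 = 9.961 d
  layer 3 (medium sand): t_3 = 1.31 × 0.26 / 0.2527 = 1.348 d
Total t = Σ t_i = 13.20 days.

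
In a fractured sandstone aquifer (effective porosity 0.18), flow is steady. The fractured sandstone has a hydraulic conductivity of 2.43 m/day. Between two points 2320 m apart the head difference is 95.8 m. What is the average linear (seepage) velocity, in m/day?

0.557

Hydraulic gradient i = Δh / L = 95.8 / 2320 = 0.04129.
Darcy flux q = K · i = 2.430 × 0.04129 = 0.1003 m/day.
Seepage velocity v = q / n_e = 0.1003 / 0.18 = 0.5575 m/day.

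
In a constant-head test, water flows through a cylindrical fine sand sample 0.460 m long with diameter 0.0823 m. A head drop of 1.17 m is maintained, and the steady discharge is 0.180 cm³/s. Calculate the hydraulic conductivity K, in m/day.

Cross-sectional area A = π·(d/2)² = π × (0.0823/2)² = 0.005320 m².
Convert discharge: 0.180 cm³/s = 1.800e-07 m³/s.
Darcy's law rearranged: K = Q·L / (A·Δh) = 1.800e-07 × 0.460 / (0.005320 × 1.17) = 1.330e-05 m/s = 1.149 m/day.

1.15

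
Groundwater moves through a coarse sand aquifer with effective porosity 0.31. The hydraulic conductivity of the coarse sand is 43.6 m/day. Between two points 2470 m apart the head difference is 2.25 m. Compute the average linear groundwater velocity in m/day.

0.128

Hydraulic gradient i = Δh / L = 2.25 / 2470 = 0.0009109.
Darcy flux q = K · i = 43.60 × 0.0009109 = 0.03972 m/day.
Seepage velocity v = q / n_e = 0.03972 / 0.31 = 0.1281 m/day.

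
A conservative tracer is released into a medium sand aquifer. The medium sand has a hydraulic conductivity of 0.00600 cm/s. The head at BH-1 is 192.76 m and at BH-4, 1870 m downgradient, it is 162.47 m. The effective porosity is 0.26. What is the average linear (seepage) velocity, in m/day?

Convert K: 0.00600 cm/s × 864 = 5.184 m/day.
Hydraulic gradient i = (192.76 − 162.47) / 1870 = 30.29 / 1870 = 0.01620.
Darcy flux q = K · i = 5.184 × 0.01620 = 0.08397 m/day.
Seepage velocity v = q / n_e = 0.08397 / 0.26 = 0.3230 m/day.

0.323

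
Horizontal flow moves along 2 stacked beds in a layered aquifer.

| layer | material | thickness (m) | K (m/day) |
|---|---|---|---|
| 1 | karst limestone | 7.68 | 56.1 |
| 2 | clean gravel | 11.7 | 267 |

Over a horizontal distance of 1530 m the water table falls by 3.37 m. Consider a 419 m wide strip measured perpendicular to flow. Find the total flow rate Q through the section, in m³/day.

Flow is parallel to layering, so each bed carries its own Darcy discharge and the transmissivities add.
Σ(K_i·b_i) = 56.1×7.68 + 267×11.7 = 3555 m²/day.
Hydraulic gradient i = Δh / L = 3.37 / 1530 = 0.002203.
Q = Σ(K_i·b_i) · W · i = 3555 × 419 × 0.002203 = 3281 m³/day.

3280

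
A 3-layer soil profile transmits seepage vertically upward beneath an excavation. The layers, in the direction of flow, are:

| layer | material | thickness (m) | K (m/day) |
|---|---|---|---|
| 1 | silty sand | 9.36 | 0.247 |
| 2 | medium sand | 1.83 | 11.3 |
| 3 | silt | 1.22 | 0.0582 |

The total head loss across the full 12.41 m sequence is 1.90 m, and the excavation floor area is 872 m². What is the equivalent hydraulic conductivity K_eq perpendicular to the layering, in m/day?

0.210

Flow is perpendicular to layering, so the layers act in series and the equivalent K is the thickness-weighted harmonic mean.
Total thickness L = 9.36 + 1.83 + 1.22 = 12.41 m.
Σ(b_i/K_i) = 9.36/0.247 + 1.83/11.3 + 1.22/0.0582 = 59.02 d.
K_eq = L / Σ(b_i/K_i) = 12.41 / 59.02 = 0.2103 m/day.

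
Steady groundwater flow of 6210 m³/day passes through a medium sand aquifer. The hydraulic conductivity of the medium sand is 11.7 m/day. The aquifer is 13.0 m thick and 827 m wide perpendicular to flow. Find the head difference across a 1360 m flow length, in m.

67.1

Cross-sectional area A = 827 × 13.0 = 10751 m².
From Q = K·A·i, i = Q / (K·A) = 6210 / (11.70 × 10751) = 0.04937.
Head loss Δh = i · L = 0.04937 × 1360 = 67.14 m.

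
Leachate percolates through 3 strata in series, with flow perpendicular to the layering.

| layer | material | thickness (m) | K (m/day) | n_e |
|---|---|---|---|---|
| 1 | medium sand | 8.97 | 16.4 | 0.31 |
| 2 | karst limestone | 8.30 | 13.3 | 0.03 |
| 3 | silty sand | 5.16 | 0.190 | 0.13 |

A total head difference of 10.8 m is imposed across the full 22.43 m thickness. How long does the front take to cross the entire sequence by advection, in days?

9.71

With flow normal to the layers, continuity requires the same specific discharge q through every layer.
Σ(b_i/K_i) = 8.97/16.4 + 8.30/13.3 + 5.16/0.190 = 28.33 d.
q = Δh / Σ(b_i/K_i) = 10.8 / 28.33 = 0.3812 m/day.
In each layer the seepage velocity is v_i = q/n_i, so the layer transit time is t_i = b_i·n_i / q:
  layer 1 (medium sand): t_1 = 8.97 × 0.31 / 0.3812 = 7.294 d
  layer 2 (karst limestone): t_2 = 8.30 × 0.03 / 0.3812 = 0.6531 d
  layer 3 (silty sand): t_3 = 5.16 × 0.13 / 0.3812 = 1.760 d
Total t = Σ t_i = 9.707 days.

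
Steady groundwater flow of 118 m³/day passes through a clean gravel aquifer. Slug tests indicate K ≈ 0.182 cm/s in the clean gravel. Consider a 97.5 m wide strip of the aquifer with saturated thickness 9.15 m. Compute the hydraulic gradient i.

0.000841

Convert K: 0.182 cm/s × 864 = 157.2 m/day.
Cross-sectional area A = 97.5 × 9.15 = 892.1 m².
From Q = K·A·i, i = Q / (K·A) = 118 / (157.2 × 892.1) = 0.0008411.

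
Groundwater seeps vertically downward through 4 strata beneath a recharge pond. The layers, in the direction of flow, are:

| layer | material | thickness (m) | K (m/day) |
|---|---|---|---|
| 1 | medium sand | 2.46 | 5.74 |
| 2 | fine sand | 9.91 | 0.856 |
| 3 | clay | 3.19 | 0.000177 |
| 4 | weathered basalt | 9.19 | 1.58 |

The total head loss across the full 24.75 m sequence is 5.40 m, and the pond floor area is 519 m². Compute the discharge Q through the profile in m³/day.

Flow is perpendicular to layering, so the layers act in series and the equivalent K is the thickness-weighted harmonic mean.
Total thickness L = 2.46 + 9.91 + 3.19 + 9.19 = 24.75 m.
Σ(b_i/K_i) = 2.46/5.74 + 9.91/0.856 + 3.19/0.000177 + 9.19/1.58 = 18040 d.
K_eq = L / Σ(b_i/K_i) = 24.75 / 18040 = 0.001372 m/day.
Q = K_eq · A · (Δh/L) = 0.001372 × 519 × (5.40/24.75) = 0.1554 m³/day.

0.155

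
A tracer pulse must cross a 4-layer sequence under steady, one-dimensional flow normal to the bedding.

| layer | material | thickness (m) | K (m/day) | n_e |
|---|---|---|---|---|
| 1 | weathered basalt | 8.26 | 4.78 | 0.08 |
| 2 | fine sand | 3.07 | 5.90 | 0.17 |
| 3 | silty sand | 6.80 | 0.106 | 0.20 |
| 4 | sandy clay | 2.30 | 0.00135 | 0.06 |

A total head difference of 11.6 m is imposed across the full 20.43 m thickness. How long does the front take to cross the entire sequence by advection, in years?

With flow normal to the layers, continuity requires the same specific discharge q through every layer.
Σ(b_i/K_i) = 8.26/4.78 + 3.07/5.90 + 6.80/0.106 + 2.30/0.00135 = 1770 d.
q = Δh / Σ(b_i/K_i) = 11.6 / 1770 = 0.006553 m/day.
In each layer the seepage velocity is v_i = q/n_i, so the layer transit time is t_i = b_i·n_i / q:
  layer 1 (weathered basalt): t_1 = 8.26 × 0.08 / 0.006553 = 100.8 d
  layer 2 (fine sand): t_2 = 3.07 × 0.17 / 0.006553 = 79.64 d
  layer 3 (silty sand): t_3 = 6.80 × 0.20 / 0.006553 = 207.5 d
  layer 4 (sandy clay): t_4 = 2.30 × 0.06 / 0.006553 = 21.06 d
Total t = Σ t_i = 409.1 days = 1.120 years.

1.12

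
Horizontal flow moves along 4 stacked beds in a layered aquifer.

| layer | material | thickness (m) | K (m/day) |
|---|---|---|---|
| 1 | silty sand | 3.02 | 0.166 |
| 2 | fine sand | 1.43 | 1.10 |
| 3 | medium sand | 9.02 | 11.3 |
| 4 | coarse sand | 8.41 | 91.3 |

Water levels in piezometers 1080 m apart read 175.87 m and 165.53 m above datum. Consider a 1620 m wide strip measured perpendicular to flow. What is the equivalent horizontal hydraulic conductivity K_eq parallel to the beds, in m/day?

Flow is parallel to layering, so each bed carries its own Darcy discharge and the transmissivities add.
Σ(K_i·b_i) = 0.166×3.02 + 1.10×1.43 + 11.3×9.02 + 91.3×8.41 = 871.8 m²/day.
Total thickness b = 21.88 m, so K_eq = Σ(K_i·b_i)/b = 39.85 m/day.

39.8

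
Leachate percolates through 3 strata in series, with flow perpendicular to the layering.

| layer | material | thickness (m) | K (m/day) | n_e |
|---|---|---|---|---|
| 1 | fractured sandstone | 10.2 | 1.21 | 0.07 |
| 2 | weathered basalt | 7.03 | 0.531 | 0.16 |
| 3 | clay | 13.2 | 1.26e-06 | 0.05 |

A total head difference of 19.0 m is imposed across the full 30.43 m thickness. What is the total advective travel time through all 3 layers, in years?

3770

With flow normal to the layers, continuity requires the same specific discharge q through every layer.
Σ(b_i/K_i) = 10.2/1.21 + 7.03/0.531 + 13.2/1.26e-06 = 1.048e+07 d.
q = Δh / Σ(b_i/K_i) = 19.0 / 1.048e+07 = 1.814e-06 m/day.
In each layer the seepage velocity is v_i = q/n_i, so the layer transit time is t_i = b_i·n_i / q:
  layer 1 (fractured sandstone): t_1 = 10.2 × 0.07 / 1.814e-06 = 3.937e+05 d
  layer 2 (weathered basalt): t_2 = 7.03 × 0.16 / 1.814e-06 = 6.202e+05 d
  layer 3 (clay): t_3 = 13.2 × 0.05 / 1.814e-06 = 3.639e+05 d
Total t = Σ t_i = 1.378e+06 days = 3772 years.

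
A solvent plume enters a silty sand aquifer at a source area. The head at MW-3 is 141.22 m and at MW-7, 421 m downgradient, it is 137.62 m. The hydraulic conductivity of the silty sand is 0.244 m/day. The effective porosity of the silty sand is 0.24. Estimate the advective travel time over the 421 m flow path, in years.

133

Hydraulic gradient i = (141.22 − 137.62) / 421 = 3.6 / 421 = 0.008551.
Darcy flux q = K · i = 0.2440 × 0.008551 = 0.002086 m/day.
Seepage velocity v = q / n_e = 0.002086 / 0.24 = 0.008694 m/day.
Travel time t = L / v = 421 / 0.008694 = 48427 days = 132.6 years.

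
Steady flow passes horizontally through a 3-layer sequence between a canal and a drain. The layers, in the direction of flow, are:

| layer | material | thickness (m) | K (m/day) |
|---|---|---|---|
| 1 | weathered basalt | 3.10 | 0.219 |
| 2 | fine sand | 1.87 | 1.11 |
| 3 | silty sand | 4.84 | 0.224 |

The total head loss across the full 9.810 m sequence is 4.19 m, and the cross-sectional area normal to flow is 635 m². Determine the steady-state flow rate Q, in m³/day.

Flow is perpendicular to layering, so the layers act in series and the equivalent K is the thickness-weighted harmonic mean.
Total thickness L = 3.10 + 1.87 + 4.84 = 9.810 m.
Σ(b_i/K_i) = 3.10/0.219 + 1.87/1.11 + 4.84/0.224 = 37.45 d.
K_eq = L / Σ(b_i/K_i) = 9.810 / 37.45 = 0.2620 m/day.
Q = K_eq · A · (Δh/L) = 0.2620 × 635 × (4.19/9.810) = 71.05 m³/day.

71.1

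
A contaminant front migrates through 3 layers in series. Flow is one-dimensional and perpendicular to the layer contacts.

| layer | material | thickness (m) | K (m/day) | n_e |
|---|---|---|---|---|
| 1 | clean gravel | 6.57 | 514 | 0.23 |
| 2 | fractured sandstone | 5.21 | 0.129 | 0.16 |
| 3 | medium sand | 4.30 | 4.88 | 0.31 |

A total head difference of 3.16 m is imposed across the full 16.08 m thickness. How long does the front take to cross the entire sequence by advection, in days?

With flow normal to the layers, continuity requires the same specific discharge q through every layer.
Σ(b_i/K_i) = 6.57/514 + 5.21/0.129 + 4.30/4.88 = 41.28 d.
q = Δh / Σ(b_i/K_i) = 3.16 / 41.28 = 0.07655 m/day.
In each layer the seepage velocity is v_i = q/n_i, so the layer transit time is t_i = b_i·n_i / q:
  layer 1 (clean gravel): t_1 = 6.57 × 0.23 / 0.07655 = 19.74 d
  layer 2 (fractured sandstone): t_2 = 5.21 × 0.16 / 0.07655 = 10.89 d
  layer 3 (medium sand): t_3 = 4.30 × 0.31 / 0.07655 = 17.41 d
Total t = Σ t_i = 48.04 days.

48.0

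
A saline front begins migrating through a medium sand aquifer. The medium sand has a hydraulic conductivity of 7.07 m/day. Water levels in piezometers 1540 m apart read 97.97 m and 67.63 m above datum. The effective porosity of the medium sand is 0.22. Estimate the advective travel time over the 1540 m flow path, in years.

6.66

Hydraulic gradient i = (97.97 − 67.63) / 1540 = 30.34 / 1540 = 0.01970.
Darcy flux q = K · i = 7.070 × 0.01970 = 0.1393 m/day.
Seepage velocity v = q / n_e = 0.1393 / 0.22 = 0.6331 m/day.
Travel time t = L / v = 1540 / 0.6331 = 2432 days = 6.659 years.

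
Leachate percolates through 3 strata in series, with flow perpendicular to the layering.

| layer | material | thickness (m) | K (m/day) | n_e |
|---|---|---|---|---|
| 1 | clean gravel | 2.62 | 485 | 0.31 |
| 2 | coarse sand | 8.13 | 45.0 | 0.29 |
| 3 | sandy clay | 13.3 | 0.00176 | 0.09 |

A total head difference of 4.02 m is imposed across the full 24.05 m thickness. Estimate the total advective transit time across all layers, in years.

With flow normal to the layers, continuity requires the same specific discharge q through every layer.
Σ(b_i/K_i) = 2.62/485 + 8.13/45.0 + 13.3/0.00176 = 7557 d.
q = Δh / Σ(b_i/K_i) = 4.02 / 7557 = 0.0005320 m/day.
In each layer the seepage velocity is v_i = q/n_i, so the layer transit time is t_i = b_i·n_i / q:
  layer 1 (clean gravel): t_1 = 2.62 × 0.31 / 0.0005320 = 1527 d
  layer 2 (coarse sand): t_2 = 8.13 × 0.29 / 0.0005320 = 4432 d
  layer 3 (sandy clay): t_3 = 13.3 × 0.09 / 0.0005320 = 2250 d
Total t = Σ t_i = 8209 days = 22.48 years.

22.5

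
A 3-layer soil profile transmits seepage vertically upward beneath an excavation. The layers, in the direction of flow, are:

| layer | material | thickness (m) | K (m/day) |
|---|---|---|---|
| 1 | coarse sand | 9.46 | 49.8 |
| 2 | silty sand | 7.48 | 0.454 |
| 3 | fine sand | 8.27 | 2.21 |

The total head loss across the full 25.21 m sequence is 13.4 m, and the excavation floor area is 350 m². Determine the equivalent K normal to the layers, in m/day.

1.24

Flow is perpendicular to layering, so the layers act in series and the equivalent K is the thickness-weighted harmonic mean.
Total thickness L = 9.46 + 7.48 + 8.27 = 25.21 m.
Σ(b_i/K_i) = 9.46/49.8 + 7.48/0.454 + 8.27/2.21 = 20.41 d.
K_eq = L / Σ(b_i/K_i) = 25.21 / 20.41 = 1.235 m/day.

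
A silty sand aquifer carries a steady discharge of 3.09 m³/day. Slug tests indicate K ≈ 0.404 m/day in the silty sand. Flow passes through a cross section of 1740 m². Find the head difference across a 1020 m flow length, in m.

From Q = K·A·i, i = Q / (K·A) = 3.09 / (0.4040 × 1740) = 0.004396.
Head loss Δh = i · L = 0.004396 × 1020 = 4.484 m.

4.48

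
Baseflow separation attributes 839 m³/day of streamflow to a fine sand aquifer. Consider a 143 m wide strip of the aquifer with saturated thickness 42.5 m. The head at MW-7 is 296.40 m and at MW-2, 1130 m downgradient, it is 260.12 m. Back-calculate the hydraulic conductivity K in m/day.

4.30

Cross-sectional area A = 143 × 42.5 = 6078 m².
Hydraulic gradient i = (296.40 − 260.12) / 1130 = 36.28 / 1130 = 0.03211.
From Q = K·A·i, K = Q / (A·i) = 839 / (6078 × 0.03211) = 4.300 m/day.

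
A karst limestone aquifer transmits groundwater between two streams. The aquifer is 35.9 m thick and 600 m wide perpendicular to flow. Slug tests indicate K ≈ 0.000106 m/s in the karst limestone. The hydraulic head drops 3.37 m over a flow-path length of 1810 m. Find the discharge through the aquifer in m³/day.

367

Convert K: 0.000106 m/s × 86400 = 9.158 m/day.
Cross-sectional area A = 600 × 35.9 = 21540 m².
Hydraulic gradient i = Δh / L = 3.37 / 1810 = 0.001862.
Darcy's law: Q = K · A · i = 9.158 × 21540 × 0.001862 = 367.3 m³/day.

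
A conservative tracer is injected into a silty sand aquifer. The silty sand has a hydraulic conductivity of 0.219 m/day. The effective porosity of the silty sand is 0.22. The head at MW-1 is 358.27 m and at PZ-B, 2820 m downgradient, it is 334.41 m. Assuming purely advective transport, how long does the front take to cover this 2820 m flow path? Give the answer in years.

Hydraulic gradient i = (358.27 − 334.41) / 2820 = 23.86 / 2820 = 0.008461.
Darcy flux q = K · i = 0.2190 × 0.008461 = 0.001853 m/day.
Seepage velocity v = q / n_e = 0.001853 / 0.22 = 0.008423 m/day.
Travel time t = L / v = 2820 / 0.008423 = 3.348e+05 days = 916.7 years.

917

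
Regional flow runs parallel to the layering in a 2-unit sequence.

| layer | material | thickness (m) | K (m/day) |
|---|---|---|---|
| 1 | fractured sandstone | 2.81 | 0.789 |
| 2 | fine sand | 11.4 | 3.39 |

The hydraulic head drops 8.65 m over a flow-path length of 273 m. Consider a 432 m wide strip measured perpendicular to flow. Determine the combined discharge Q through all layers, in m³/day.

Flow is parallel to layering, so each bed carries its own Darcy discharge and the transmissivities add.
Σ(K_i·b_i) = 0.789×2.81 + 3.39×11.4 = 40.86 m²/day.
Hydraulic gradient i = Δh / L = 8.65 / 273 = 0.03168.
Q = Σ(K_i·b_i) · W · i = 40.86 × 432 × 0.03168 = 559.3 m³/day.

559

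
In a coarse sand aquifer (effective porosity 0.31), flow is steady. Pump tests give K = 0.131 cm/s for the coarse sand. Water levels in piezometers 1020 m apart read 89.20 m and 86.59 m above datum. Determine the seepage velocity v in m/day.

Convert K: 0.131 cm/s × 864 = 113.2 m/day.
Hydraulic gradient i = (89.20 − 86.59) / 1020 = 2.61 / 1020 = 0.002559.
Darcy flux q = K · i = 113.2 × 0.002559 = 0.2896 m/day.
Seepage velocity v = q / n_e = 0.2896 / 0.31 = 0.9343 m/day.

0.934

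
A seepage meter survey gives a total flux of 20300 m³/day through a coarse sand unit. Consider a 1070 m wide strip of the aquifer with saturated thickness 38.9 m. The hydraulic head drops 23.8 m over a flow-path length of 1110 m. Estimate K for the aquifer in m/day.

22.7

Cross-sectional area A = 1070 × 38.9 = 41623 m².
Hydraulic gradient i = Δh / L = 23.8 / 1110 = 0.02144.
From Q = K·A·i, K = Q / (A·i) = 20300 / (41623 × 0.02144) = 22.75 m/day.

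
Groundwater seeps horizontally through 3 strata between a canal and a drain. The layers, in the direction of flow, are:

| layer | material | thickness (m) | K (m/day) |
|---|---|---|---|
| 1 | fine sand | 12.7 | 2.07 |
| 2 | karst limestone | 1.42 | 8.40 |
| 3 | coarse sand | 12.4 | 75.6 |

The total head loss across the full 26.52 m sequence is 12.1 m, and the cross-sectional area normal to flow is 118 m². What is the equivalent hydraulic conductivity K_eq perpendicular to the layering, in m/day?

4.10

Flow is perpendicular to layering, so the layers act in series and the equivalent K is the thickness-weighted harmonic mean.
Total thickness L = 12.7 + 1.42 + 12.4 = 26.52 m.
Σ(b_i/K_i) = 12.7/2.07 + 1.42/8.40 + 12.4/75.6 = 6.468 d.
K_eq = L / Σ(b_i/K_i) = 26.52 / 6.468 = 4.100 m/day.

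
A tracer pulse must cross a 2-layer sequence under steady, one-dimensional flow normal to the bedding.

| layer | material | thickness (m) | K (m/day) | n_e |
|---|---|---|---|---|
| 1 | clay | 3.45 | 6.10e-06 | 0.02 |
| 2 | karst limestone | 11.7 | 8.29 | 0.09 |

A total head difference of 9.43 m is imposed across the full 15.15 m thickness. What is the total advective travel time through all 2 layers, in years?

With flow normal to the layers, continuity requires the same specific discharge q through every layer.
Σ(b_i/K_i) = 3.45/6.10e-06 + 11.7/8.29 = 5.656e+05 d.
q = Δh / Σ(b_i/K_i) = 9.43 / 5.656e+05 = 1.667e-05 m/day.
In each layer the seepage velocity is v_i = q/n_i, so the layer transit time is t_i = b_i·n_i / q:
  layer 1 (clay): t_1 = 3.45 × 0.02 / 1.667e-05 = 4138 d
  layer 2 (karst limestone): t_2 = 11.7 × 0.09 / 1.667e-05 = 63155 d
Total t = Σ t_i = 67293 days = 184.2 years.

184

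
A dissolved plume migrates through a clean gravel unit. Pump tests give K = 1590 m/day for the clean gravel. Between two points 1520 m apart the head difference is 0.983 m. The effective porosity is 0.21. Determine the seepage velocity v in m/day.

4.90

Hydraulic gradient i = Δh / L = 0.983 / 1520 = 0.0006467.
Darcy flux q = K · i = 1590 × 0.0006467 = 1.028 m/day.
Seepage velocity v = q / n_e = 1.028 / 0.21 = 4.897 m/day.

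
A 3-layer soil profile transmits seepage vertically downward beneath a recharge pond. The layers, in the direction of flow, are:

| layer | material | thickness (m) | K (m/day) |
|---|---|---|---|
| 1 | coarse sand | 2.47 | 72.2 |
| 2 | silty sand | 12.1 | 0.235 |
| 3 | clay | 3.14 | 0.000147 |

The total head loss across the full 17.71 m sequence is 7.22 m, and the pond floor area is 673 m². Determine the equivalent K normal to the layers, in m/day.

0.000827

Flow is perpendicular to layering, so the layers act in series and the equivalent K is the thickness-weighted harmonic mean.
Total thickness L = 2.47 + 12.1 + 3.14 = 17.71 m.
Σ(b_i/K_i) = 2.47/72.2 + 12.1/0.235 + 3.14/0.000147 = 21412 d.
K_eq = L / Σ(b_i/K_i) = 17.71 / 21412 = 0.0008271 m/day.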